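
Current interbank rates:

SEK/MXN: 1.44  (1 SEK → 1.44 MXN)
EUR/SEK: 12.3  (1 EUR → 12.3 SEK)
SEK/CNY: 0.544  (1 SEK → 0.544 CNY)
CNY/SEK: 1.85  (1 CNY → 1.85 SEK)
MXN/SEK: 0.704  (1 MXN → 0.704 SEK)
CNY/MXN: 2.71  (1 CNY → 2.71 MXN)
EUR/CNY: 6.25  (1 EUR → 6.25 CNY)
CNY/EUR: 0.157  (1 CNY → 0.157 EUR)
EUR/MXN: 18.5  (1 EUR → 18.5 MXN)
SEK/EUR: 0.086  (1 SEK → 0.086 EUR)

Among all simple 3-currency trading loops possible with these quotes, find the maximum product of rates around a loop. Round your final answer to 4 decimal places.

EUR→MXN→SEK→EUR: 18.5 × 0.704 × 0.086 = 1.12006
CNY→EUR→SEK→CNY: 0.157 × 12.3 × 0.544 = 1.05052
CNY→MXN→SEK→CNY: 2.71 × 0.704 × 0.544 = 1.03786
CNY→SEK→EUR→CNY: 1.85 × 0.086 × 6.25 = 0.99438
Maximum is EUR→MXN→SEK→EUR at 1.1201; arbitrage exists.

1.1201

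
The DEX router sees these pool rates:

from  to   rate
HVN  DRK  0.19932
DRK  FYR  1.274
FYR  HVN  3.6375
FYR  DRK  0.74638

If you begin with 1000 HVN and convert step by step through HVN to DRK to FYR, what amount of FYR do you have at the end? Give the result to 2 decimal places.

1000 HVN × 0.19932 = 199.32 DRK
199.32 DRK × 1.274 = 253.93368 FYR

253.93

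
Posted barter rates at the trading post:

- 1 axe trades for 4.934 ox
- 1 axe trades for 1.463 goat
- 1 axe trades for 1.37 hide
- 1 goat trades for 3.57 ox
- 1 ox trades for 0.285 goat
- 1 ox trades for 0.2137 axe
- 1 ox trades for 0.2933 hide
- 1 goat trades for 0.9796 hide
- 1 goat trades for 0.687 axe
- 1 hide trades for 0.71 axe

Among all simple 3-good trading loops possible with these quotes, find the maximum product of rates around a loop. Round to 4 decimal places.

1.1161

axe→goat→ox→axe: 1.463 × 3.57 × 0.2137 = 1.11614
hide→axe→ox→hide: 0.71 × 4.934 × 0.2933 = 1.02747
hide→axe→goat→hide: 0.71 × 1.463 × 0.9796 = 1.01754
axe→ox→goat→axe: 4.934 × 0.285 × 0.687 = 0.96605
Maximum is axe→goat→ox→axe at 1.1161; arbitrage exists.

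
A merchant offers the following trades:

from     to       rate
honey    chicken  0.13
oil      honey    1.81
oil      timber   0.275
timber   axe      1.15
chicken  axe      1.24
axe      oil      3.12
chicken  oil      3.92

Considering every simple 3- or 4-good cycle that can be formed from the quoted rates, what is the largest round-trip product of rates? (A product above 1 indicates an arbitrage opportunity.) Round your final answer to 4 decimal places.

0.9867

timber→axe→oil→timber: 1.15 × 3.12 × 0.275 = 0.98670
chicken→oil→honey→chicken: 3.92 × 1.81 × 0.13 = 0.92238
chicken→axe→oil→honey→chicken: 1.24 × 3.12 × 1.81 × 0.13 = 0.91033
Maximum is timber→axe→oil→timber at 0.9867; no arbitrage — every cycle loses value.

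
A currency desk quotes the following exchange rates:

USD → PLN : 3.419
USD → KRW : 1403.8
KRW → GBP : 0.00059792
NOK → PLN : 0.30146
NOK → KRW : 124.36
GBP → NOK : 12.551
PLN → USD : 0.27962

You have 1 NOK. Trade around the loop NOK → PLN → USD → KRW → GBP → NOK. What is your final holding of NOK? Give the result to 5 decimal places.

0.88802

1 NOK × 0.30146 = 0.30146 PLN
0.30146 PLN × 0.27962 = 0.0842942452 USD
0.0842942452 USD × 1403.8 = 118.33226141176 KRW
118.33226141176 KRW × 0.00059792 = 0.0707532257433195392 GBP
0.0707532257433195392 GBP × 12.551 = 0.8880237363044035364992 NOK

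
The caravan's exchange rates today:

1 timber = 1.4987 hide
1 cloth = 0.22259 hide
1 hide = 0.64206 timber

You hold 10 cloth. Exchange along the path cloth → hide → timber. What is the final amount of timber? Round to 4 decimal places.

10 cloth × 0.22259 = 2.2259 hide
2.2259 hide × 0.64206 = 1.429161354 timber

1.4292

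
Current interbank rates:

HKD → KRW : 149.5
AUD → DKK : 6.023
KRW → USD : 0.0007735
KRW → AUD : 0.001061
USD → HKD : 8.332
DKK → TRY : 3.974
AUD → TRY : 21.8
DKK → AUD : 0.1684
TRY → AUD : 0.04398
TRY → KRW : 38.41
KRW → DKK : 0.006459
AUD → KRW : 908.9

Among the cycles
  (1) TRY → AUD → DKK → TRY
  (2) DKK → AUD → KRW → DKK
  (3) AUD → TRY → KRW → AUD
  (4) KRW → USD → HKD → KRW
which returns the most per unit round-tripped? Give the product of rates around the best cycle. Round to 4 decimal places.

1.0527

(1) 0.04398 × 6.023 × 3.974 = 1.05268
(2) 0.1684 × 908.9 × 0.006459 = 0.98861
(3) 21.8 × 38.41 × 0.001061 = 0.88842
(4) 0.0007735 × 8.332 × 149.5 = 0.96350
Highest is cycle (1) at 1.0527 (>1, arbitrage).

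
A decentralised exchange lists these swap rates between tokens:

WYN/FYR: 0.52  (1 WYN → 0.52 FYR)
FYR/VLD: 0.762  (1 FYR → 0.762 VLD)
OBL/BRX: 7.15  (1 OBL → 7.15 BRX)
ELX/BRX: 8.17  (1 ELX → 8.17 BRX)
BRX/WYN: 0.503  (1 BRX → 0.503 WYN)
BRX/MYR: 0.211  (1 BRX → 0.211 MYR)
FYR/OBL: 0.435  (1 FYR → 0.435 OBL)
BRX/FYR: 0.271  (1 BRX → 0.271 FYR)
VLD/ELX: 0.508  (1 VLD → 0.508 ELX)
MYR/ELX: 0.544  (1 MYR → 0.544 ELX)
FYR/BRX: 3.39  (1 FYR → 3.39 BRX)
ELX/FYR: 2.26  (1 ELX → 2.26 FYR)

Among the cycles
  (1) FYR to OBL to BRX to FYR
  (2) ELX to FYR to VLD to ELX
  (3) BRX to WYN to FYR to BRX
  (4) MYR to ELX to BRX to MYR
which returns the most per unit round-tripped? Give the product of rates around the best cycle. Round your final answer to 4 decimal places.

(1) 0.435 × 7.15 × 0.271 = 0.84288
(2) 2.26 × 0.762 × 0.508 = 0.87484
(3) 0.503 × 0.52 × 3.39 = 0.88669
(4) 0.544 × 8.17 × 0.211 = 0.93779
Highest is cycle (4) at 0.9378 (≤1, no arbitrage).

0.9378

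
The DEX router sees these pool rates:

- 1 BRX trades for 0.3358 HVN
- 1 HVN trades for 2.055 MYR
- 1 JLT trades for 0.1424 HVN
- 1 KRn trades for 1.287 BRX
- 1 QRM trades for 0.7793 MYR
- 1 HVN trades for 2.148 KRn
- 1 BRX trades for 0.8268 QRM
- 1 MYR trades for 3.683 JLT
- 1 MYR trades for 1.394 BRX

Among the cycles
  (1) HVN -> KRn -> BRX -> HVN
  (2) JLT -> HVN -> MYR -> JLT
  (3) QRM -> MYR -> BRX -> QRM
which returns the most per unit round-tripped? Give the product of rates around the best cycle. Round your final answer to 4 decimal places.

(1) 2.148 × 1.287 × 0.3358 = 0.92831
(2) 0.1424 × 2.055 × 3.683 = 1.07776
(3) 0.7793 × 1.394 × 0.8268 = 0.89819
Highest is cycle (2) at 1.0778 (>1, arbitrage).

1.0778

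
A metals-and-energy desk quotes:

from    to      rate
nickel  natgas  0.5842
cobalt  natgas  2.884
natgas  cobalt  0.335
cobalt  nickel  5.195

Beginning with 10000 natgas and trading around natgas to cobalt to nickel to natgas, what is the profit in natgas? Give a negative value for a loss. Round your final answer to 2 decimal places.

10000 natgas × 0.335 = 3350 cobalt
3350 cobalt × 5.195 = 17403.25 nickel
17403.25 nickel × 0.5842 = 10166.97865 natgas
Net change: 10166.97865 − 10000 = 166.97865 natgas

166.98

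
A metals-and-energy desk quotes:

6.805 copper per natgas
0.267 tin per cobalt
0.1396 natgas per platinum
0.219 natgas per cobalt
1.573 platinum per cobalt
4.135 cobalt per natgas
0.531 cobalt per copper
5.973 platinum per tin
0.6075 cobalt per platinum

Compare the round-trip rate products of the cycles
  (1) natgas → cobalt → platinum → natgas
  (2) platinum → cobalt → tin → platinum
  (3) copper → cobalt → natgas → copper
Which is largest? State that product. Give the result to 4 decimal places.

(1) 4.135 × 1.573 × 0.1396 = 0.90801
(2) 0.6075 × 0.267 × 5.973 = 0.96884
(3) 0.531 × 0.219 × 6.805 = 0.79135
Highest is cycle (2) at 0.9688 (≤1, no arbitrage).

0.9688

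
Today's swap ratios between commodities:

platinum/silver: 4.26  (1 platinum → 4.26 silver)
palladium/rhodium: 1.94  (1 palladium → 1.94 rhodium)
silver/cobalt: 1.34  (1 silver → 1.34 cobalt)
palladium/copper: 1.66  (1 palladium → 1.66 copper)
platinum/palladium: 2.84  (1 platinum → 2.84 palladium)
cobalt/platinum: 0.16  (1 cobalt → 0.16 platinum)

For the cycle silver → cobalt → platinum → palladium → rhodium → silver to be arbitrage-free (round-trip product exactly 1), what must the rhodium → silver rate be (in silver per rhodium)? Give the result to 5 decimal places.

0.84655

Known legs of the cycle: 1.34 × 0.16 × 2.84 × 1.94 = 1.18125824
For no arbitrage the full-cycle product must be 1, so the missing rate is 1 / 1.18125824 ≈ 0.8465549.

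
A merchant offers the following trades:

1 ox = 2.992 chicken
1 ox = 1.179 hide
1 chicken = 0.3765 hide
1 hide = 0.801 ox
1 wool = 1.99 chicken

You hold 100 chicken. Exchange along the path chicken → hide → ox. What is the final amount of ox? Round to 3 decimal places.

30.158

100 chicken × 0.3765 = 37.65 hide
37.65 hide × 0.801 = 30.15765 ox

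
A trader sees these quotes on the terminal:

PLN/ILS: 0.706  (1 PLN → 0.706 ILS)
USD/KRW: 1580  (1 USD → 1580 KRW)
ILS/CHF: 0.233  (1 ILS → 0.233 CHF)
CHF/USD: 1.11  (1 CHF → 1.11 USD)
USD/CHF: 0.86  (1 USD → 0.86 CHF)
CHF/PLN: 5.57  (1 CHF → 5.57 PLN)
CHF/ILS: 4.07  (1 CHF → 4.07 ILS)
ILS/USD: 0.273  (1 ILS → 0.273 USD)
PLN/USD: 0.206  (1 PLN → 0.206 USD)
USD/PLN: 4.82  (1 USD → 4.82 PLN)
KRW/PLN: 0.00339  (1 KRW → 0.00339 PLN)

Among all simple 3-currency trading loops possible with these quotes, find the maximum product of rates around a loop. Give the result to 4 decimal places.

1.1034

USD→KRW→PLN→USD: 1580 × 0.00339 × 0.206 = 1.10338
USD→CHF→PLN→USD: 0.86 × 5.57 × 0.206 = 0.98678
USD→CHF→ILS→USD: 0.86 × 4.07 × 0.273 = 0.95555
USD→PLN→ILS→USD: 4.82 × 0.706 × 0.273 = 0.92900
ILS→CHF→PLN→ILS: 0.233 × 5.57 × 0.706 = 0.91625
Maximum is USD→KRW→PLN→USD at 1.1034; arbitrage exists.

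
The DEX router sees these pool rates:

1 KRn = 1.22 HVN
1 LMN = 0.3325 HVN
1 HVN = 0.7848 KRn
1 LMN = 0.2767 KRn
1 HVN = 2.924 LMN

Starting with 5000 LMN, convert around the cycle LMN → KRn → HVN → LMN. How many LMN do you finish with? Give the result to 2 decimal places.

4935.33

5000 LMN × 0.2767 = 1383.5 KRn
1383.5 KRn × 1.22 = 1687.87 HVN
1687.87 HVN × 2.924 = 4935.33188 LMN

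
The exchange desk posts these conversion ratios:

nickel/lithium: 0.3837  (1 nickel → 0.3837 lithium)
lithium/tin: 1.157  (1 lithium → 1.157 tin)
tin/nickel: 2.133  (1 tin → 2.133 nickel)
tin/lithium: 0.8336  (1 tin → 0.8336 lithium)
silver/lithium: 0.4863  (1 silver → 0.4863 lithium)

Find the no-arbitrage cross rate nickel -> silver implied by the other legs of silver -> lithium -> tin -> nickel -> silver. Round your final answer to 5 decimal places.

0.83324

Known legs of the cycle: 0.4863 × 1.157 × 2.133 = 1.2001305303
For no arbitrage the full-cycle product must be 1, so the missing rate is 1 / 1.2001305303 ≈ 0.8332427.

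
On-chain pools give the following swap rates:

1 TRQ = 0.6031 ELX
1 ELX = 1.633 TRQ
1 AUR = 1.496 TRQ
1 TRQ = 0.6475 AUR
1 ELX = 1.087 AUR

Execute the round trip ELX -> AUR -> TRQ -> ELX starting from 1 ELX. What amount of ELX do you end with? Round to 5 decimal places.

1 ELX × 1.087 = 1.087 AUR
1.087 AUR × 1.496 = 1.626152 TRQ
1.626152 TRQ × 0.6031 = 0.9807322712 ELX

0.98073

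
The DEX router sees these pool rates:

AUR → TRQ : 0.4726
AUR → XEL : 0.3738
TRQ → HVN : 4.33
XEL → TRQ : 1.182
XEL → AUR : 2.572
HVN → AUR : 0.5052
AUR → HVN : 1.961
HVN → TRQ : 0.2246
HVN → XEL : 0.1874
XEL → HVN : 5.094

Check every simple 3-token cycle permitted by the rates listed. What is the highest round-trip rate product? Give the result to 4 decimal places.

AUR→TRQ→HVN→AUR: 0.4726 × 4.33 × 0.5052 = 1.03382
AUR→XEL→HVN→AUR: 0.3738 × 5.094 × 0.5052 = 0.96197
TRQ→HVN→XEL→TRQ: 4.33 × 0.1874 × 1.182 = 0.95912
AUR→HVN→XEL→AUR: 1.961 × 0.1874 × 2.572 = 0.94519
Maximum is AUR→TRQ→HVN→AUR at 1.0338; arbitrage exists.

1.0338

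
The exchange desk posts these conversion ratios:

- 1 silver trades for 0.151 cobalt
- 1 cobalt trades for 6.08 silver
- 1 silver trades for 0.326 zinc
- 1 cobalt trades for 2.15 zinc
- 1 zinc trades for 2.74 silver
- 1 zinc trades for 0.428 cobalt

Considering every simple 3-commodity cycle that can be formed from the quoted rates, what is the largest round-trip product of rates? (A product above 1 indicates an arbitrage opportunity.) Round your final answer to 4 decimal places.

cobalt→zinc→silver→cobalt: 2.15 × 2.74 × 0.151 = 0.88954
cobalt→silver→zinc→cobalt: 6.08 × 0.326 × 0.428 = 0.84833
Maximum is cobalt→zinc→silver→cobalt at 0.8895; no arbitrage — every cycle loses value.

0.8895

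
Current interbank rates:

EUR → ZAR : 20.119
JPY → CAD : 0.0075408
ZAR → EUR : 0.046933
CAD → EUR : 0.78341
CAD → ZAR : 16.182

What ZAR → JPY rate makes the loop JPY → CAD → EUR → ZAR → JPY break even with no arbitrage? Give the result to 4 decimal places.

Known legs of the cycle: 0.0075408 × 0.78341 × 20.119 = 0.118853759597232
For no arbitrage the full-cycle product must be 1, so the missing rate is 1 / 0.118853759597232 ≈ 8.413701.

8.4137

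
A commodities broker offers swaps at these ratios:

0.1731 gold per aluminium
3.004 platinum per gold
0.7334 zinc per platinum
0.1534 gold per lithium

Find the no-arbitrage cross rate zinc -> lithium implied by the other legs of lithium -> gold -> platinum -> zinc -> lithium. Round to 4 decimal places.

Known legs of the cycle: 0.1534 × 3.004 × 0.7334 = 0.33796069424
For no arbitrage the full-cycle product must be 1, so the missing rate is 1 / 0.33796069424 ≈ 2.958924.

2.9589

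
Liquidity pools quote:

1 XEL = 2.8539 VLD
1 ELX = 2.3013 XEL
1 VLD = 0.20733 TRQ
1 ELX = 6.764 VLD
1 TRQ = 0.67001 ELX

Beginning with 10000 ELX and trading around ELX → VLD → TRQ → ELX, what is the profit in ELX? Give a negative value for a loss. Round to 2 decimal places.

-603.91

10000 ELX × 6.764 = 67640 VLD
67640 VLD × 0.20733 = 14023.8012 TRQ
14023.8012 TRQ × 0.67001 = 9396.087042012 ELX
Net change: 9396.087042012 − 10000 = -603.912957988 ELX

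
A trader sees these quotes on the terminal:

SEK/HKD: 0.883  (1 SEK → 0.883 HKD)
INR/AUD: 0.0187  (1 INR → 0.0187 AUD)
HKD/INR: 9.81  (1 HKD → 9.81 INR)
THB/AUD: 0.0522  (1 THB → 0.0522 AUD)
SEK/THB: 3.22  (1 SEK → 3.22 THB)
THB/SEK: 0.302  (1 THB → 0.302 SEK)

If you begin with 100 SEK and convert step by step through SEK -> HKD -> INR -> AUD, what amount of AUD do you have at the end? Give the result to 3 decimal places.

100 SEK × 0.883 = 88.3 HKD
88.3 HKD × 9.81 = 866.223 INR
866.223 INR × 0.0187 = 16.1983701 AUD

16.198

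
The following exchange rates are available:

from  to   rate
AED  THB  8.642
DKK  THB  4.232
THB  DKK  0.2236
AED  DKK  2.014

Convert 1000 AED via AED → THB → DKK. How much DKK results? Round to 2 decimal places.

1932.35

1000 AED × 8.642 = 8642 THB
8642 THB × 0.2236 = 1932.3512 DKK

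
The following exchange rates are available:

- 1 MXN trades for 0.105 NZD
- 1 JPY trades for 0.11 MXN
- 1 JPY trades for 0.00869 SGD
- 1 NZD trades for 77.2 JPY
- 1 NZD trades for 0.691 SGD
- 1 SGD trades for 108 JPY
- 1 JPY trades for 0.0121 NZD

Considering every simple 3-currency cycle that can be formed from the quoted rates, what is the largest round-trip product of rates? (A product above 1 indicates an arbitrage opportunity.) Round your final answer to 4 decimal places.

0.9030

NZD→SGD→JPY→NZD: 0.691 × 108 × 0.0121 = 0.90300
NZD→JPY→MXN→NZD: 77.2 × 0.11 × 0.105 = 0.89166
Maximum is NZD→SGD→JPY→NZD at 0.9030; no arbitrage — every cycle loses value.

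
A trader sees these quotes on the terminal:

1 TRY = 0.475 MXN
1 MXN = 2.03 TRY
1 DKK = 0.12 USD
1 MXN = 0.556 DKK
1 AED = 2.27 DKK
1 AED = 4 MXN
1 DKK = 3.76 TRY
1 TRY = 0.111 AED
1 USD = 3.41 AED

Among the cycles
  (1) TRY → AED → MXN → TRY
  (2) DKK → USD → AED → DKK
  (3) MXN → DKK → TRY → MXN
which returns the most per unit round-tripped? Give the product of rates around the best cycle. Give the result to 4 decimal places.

0.9930

(1) 0.111 × 4 × 2.03 = 0.90132
(2) 0.12 × 3.41 × 2.27 = 0.92888
(3) 0.556 × 3.76 × 0.475 = 0.99302
Highest is cycle (3) at 0.9930 (≤1, no arbitrage).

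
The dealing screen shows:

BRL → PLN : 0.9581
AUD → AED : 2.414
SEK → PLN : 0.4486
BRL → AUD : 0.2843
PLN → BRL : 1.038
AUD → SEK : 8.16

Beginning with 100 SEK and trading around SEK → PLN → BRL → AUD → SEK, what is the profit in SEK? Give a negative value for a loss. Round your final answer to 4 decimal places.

100 SEK × 0.4486 = 44.86 PLN
44.86 PLN × 1.038 = 46.56468 BRL
46.56468 BRL × 0.2843 = 13.238338524 AUD
13.238338524 AUD × 8.16 = 108.02484235584 SEK
Net change: 108.02484235584 − 100 = 8.02484235584 SEK

8.0248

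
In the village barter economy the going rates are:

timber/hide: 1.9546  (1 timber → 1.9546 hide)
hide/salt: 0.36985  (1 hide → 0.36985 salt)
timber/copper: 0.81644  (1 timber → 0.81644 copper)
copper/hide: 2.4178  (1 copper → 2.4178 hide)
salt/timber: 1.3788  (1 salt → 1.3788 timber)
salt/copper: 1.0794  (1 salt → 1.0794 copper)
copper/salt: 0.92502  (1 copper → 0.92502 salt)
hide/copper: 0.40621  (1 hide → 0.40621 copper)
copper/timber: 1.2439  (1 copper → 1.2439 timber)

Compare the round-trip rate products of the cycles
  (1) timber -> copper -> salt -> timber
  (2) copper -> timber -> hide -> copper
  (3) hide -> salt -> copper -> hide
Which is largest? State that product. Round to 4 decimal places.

(1) 0.81644 × 0.92502 × 1.3788 = 1.04130
(2) 1.2439 × 1.9546 × 0.40621 = 0.98763
(3) 0.36985 × 1.0794 × 2.4178 = 0.96522
Highest is cycle (1) at 1.0413 (>1, arbitrage).

1.0413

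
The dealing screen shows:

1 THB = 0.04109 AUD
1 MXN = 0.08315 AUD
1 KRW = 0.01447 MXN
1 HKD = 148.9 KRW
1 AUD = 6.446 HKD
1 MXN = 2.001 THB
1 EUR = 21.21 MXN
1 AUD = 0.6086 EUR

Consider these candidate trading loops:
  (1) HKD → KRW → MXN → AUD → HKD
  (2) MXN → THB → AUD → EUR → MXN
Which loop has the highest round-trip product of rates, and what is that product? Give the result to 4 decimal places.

(1) 148.9 × 0.01447 × 0.08315 × 6.446 = 1.15482
(2) 2.001 × 0.04109 × 0.6086 × 21.21 = 1.06134
Highest is cycle (1) at 1.1548 (>1, arbitrage).

1.1548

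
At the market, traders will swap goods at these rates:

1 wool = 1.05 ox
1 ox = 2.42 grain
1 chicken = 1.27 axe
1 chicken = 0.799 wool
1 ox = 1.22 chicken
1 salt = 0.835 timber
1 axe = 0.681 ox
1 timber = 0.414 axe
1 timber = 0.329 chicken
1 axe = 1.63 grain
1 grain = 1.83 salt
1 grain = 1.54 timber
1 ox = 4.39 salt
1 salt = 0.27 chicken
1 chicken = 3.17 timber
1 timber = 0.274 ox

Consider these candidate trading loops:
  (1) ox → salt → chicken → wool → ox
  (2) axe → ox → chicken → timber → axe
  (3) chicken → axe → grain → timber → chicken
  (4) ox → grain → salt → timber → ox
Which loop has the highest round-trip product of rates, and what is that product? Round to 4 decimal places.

1.0904

(1) 4.39 × 0.27 × 0.799 × 1.05 = 0.99441
(2) 0.681 × 1.22 × 3.17 × 0.414 = 1.09035
(3) 1.27 × 1.63 × 1.54 × 0.329 = 1.04884
(4) 2.42 × 1.83 × 0.835 × 0.274 = 1.01322
Highest is cycle (2) at 1.0904 (>1, arbitrage).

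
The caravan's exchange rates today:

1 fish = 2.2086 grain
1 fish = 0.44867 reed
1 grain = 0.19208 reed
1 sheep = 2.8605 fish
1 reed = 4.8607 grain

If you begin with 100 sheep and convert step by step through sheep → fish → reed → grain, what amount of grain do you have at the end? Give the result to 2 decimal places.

623.83

100 sheep × 2.8605 = 286.05 fish
286.05 fish × 0.44867 = 128.3420535 reed
128.3420535 reed × 4.8607 = 623.83221944745 grain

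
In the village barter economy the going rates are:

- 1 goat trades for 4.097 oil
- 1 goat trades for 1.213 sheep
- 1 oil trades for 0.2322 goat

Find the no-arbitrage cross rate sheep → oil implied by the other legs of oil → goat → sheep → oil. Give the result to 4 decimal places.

3.5504

Known legs of the cycle: 0.2322 × 1.213 = 0.2816586
For no arbitrage the full-cycle product must be 1, so the missing rate is 1 / 0.2816586 ≈ 3.550398.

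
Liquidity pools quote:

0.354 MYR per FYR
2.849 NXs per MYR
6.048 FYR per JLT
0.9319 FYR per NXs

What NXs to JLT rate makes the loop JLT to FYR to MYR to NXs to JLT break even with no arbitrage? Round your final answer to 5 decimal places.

0.16394

Known legs of the cycle: 6.048 × 0.354 × 2.849 = 6.099686208
For no arbitrage the full-cycle product must be 1, so the missing rate is 1 / 6.099686208 ≈ 0.1639429.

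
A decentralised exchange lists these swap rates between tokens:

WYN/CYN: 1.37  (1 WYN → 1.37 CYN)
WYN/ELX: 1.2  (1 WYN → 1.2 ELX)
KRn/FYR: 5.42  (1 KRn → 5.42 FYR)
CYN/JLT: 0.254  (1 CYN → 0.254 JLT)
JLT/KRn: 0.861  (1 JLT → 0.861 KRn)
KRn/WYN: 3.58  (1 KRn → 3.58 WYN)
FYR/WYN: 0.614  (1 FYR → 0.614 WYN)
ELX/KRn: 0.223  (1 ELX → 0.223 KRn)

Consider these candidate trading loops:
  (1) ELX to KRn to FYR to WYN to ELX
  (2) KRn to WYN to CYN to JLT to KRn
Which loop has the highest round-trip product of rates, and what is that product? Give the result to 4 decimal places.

(1) 0.223 × 5.42 × 0.614 × 1.2 = 0.89054
(2) 3.58 × 1.37 × 0.254 × 0.861 = 1.07261
Highest is cycle (2) at 1.0726 (>1, arbitrage).

1.0726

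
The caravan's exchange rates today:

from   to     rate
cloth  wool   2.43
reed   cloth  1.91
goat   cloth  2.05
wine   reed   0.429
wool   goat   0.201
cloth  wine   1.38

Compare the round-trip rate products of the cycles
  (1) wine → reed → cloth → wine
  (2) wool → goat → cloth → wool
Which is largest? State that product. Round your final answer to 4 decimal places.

1.1308

(1) 0.429 × 1.91 × 1.38 = 1.13076
(2) 0.201 × 2.05 × 2.43 = 1.00128
Highest is cycle (1) at 1.1308 (>1, arbitrage).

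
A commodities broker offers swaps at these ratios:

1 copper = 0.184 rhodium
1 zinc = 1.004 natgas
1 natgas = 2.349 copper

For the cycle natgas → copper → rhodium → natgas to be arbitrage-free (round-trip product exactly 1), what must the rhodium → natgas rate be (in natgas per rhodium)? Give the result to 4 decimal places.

Known legs of the cycle: 2.349 × 0.184 = 0.432216
For no arbitrage the full-cycle product must be 1, so the missing rate is 1 / 0.432216 ≈ 2.313658.

2.3137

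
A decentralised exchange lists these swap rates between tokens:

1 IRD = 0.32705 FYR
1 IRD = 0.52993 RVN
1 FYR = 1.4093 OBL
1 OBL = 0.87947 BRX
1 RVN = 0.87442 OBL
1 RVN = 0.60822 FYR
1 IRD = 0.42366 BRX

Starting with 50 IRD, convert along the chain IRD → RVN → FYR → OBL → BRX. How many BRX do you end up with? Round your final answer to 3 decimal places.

19.974

50 IRD × 0.52993 = 26.4965 RVN
26.4965 RVN × 0.60822 = 16.11570123 FYR
16.11570123 FYR × 1.4093 = 22.711857743439 OBL
22.711857743439 OBL × 0.87947 = 19.97439752962229733 BRX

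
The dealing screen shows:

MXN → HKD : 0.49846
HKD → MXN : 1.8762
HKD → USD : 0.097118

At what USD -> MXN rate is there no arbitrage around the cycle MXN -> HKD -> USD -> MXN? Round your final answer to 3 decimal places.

Known legs of the cycle: 0.49846 × 0.097118 = 0.04840943828
For no arbitrage the full-cycle product must be 1, so the missing rate is 1 / 0.04840943828 ≈ 20.65713.

20.657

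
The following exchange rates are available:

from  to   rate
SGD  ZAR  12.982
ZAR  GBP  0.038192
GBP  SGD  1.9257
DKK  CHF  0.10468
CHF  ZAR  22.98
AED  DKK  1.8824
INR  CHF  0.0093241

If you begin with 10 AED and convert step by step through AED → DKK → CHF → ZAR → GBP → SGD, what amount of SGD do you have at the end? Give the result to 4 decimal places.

10 AED × 1.8824 = 18.824 DKK
18.824 DKK × 0.10468 = 1.97049632 CHF
1.97049632 CHF × 22.98 = 45.2820054336 ZAR
45.2820054336 ZAR × 0.038192 = 1.7294103515200512 GBP
1.7294103515200512 GBP × 1.9257 = 3.33032551392216259584 SGD

3.3303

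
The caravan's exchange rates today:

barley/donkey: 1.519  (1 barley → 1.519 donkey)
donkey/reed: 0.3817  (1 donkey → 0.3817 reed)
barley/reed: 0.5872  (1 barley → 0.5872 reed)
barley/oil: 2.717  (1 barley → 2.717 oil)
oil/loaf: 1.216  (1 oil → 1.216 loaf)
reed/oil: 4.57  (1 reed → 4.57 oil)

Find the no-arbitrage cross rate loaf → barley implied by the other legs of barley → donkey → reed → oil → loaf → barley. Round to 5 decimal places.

0.31036

Known legs of the cycle: 1.519 × 0.3817 × 4.57 × 1.216 = 3.222030957376
For no arbitrage the full-cycle product must be 1, so the missing rate is 1 / 3.222030957376 ≈ 0.3103633.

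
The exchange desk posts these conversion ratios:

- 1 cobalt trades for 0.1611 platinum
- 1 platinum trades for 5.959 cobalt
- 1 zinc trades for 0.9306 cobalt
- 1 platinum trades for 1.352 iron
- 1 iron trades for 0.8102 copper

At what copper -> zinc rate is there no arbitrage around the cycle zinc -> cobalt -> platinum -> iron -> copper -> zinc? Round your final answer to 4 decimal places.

Known legs of the cycle: 0.9306 × 0.1611 × 1.352 × 0.8102 = 0.164220556335264
For no arbitrage the full-cycle product must be 1, so the missing rate is 1 / 0.164220556335264 ≈ 6.089372.

6.0894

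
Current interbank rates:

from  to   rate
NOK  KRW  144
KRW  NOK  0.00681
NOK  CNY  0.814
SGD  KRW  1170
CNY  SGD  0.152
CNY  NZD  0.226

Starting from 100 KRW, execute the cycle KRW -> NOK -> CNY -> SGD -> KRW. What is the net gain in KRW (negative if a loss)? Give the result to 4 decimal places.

100 KRW × 0.00681 = 0.681 NOK
0.681 NOK × 0.814 = 0.554334 CNY
0.554334 CNY × 0.152 = 0.084258768 SGD
0.084258768 SGD × 1170 = 98.58275856 KRW
Net change: 98.58275856 − 100 = -1.41724144 KRW

-1.4172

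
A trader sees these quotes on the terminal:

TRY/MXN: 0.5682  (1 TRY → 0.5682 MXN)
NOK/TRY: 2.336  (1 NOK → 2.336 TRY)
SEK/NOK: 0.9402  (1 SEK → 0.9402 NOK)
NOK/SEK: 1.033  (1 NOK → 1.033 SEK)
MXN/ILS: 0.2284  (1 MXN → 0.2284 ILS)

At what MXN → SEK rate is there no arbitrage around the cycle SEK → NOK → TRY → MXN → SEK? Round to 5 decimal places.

Known legs of the cycle: 0.9402 × 2.336 × 0.5682 = 1.24794175104
For no arbitrage the full-cycle product must be 1, so the missing rate is 1 / 1.24794175104 ≈ 0.8013195.

0.80132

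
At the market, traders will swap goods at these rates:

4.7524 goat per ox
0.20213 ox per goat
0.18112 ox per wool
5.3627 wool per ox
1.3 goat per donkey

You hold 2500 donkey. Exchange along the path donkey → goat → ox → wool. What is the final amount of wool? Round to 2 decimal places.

3522.88

2500 donkey × 1.3 = 3250 goat
3250 goat × 0.20213 = 656.9225 ox
656.9225 ox × 5.3627 = 3522.87829075 wool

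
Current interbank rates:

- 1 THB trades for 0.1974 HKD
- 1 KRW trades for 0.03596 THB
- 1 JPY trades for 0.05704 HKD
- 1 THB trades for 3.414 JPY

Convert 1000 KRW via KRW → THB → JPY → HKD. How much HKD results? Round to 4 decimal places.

1000 KRW × 0.03596 = 35.96 THB
35.96 THB × 3.414 = 122.76744 JPY
122.76744 JPY × 0.05704 = 7.0026547776 HKD

7.0027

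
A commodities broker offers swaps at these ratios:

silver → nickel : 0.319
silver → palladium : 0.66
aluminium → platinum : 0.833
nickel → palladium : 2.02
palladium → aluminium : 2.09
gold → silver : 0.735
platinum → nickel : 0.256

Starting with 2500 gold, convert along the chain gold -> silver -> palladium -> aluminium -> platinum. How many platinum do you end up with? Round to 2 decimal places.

2500 gold × 0.735 = 1837.5 silver
1837.5 silver × 0.66 = 1212.75 palladium
1212.75 palladium × 2.09 = 2534.6475 aluminium
2534.6475 aluminium × 0.833 = 2111.3613675 platinum

2111.36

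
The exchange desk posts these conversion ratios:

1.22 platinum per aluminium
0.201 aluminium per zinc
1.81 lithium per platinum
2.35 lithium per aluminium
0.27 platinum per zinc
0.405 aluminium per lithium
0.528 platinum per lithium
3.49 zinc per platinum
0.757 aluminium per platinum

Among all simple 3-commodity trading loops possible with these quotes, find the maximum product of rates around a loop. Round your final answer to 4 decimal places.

lithium→platinum→aluminium→lithium: 0.528 × 0.757 × 2.35 = 0.93929
lithium→aluminium→platinum→lithium: 0.405 × 1.22 × 1.81 = 0.89432
zinc→aluminium→platinum→zinc: 0.201 × 1.22 × 3.49 = 0.85582
Maximum is lithium→platinum→aluminium→lithium at 0.9393; no arbitrage — every cycle loses value.

0.9393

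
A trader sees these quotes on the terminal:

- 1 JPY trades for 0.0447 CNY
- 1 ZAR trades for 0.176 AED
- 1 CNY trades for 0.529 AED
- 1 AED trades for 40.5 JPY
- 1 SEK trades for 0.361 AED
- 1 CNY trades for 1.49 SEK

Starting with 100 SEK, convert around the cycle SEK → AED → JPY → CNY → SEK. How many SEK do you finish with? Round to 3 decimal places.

100 SEK × 0.361 = 36.1 AED
36.1 AED × 40.5 = 1462.05 JPY
1462.05 JPY × 0.0447 = 65.353635 CNY
65.353635 CNY × 1.49 = 97.37691615 SEK

97.377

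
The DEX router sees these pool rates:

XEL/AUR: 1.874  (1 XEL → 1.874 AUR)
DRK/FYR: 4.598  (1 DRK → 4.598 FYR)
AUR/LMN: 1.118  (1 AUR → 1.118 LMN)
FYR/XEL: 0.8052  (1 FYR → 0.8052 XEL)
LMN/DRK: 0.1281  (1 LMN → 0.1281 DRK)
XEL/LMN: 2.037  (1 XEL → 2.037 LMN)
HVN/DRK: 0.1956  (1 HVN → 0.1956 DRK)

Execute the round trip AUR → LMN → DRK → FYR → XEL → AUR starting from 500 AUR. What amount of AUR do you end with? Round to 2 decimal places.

496.82

500 AUR × 1.118 = 559 LMN
559 LMN × 0.1281 = 71.6079 DRK
71.6079 DRK × 4.598 = 329.2531242 FYR
329.2531242 FYR × 0.8052 = 265.11461560584 XEL
265.11461560584 XEL × 1.874 = 496.82478964534416 AUR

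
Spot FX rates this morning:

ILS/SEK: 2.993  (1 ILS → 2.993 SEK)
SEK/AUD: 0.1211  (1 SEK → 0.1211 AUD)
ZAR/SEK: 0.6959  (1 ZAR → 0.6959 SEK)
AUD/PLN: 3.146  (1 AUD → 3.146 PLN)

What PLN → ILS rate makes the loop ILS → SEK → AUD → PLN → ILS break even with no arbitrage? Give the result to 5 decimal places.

0.87698

Known legs of the cycle: 2.993 × 0.1211 × 3.146 = 1.1402749358
For no arbitrage the full-cycle product must be 1, so the missing rate is 1 / 1.1402749358 ≈ 0.8769815.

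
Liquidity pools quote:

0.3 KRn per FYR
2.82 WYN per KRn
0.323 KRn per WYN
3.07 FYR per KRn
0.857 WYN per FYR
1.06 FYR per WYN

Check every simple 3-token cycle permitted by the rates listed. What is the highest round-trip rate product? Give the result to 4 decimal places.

0.8968

FYR→KRn→WYN→FYR: 0.3 × 2.82 × 1.06 = 0.89676
FYR→WYN→KRn→FYR: 0.857 × 0.323 × 3.07 = 0.84981
Maximum is FYR→KRn→WYN→FYR at 0.8968; no arbitrage — every cycle loses value.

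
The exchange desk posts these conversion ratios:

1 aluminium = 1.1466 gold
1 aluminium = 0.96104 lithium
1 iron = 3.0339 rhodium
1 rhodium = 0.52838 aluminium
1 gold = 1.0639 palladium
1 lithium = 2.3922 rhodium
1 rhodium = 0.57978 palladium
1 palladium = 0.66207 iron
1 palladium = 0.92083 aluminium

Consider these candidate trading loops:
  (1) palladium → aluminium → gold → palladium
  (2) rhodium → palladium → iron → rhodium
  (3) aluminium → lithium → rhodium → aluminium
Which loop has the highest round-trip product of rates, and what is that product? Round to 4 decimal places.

1.2147

(1) 0.92083 × 1.1466 × 1.0639 = 1.12329
(2) 0.57978 × 0.66207 × 3.0339 = 1.16458
(3) 0.96104 × 2.3922 × 0.52838 = 1.21475
Highest is cycle (3) at 1.2147 (>1, arbitrage).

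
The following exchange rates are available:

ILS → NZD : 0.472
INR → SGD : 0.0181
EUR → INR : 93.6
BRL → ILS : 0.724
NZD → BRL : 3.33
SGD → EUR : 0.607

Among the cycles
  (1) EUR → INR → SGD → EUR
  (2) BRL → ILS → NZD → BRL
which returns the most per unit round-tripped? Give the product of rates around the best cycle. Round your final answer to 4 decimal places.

(1) 93.6 × 0.0181 × 0.607 = 1.02836
(2) 0.724 × 0.472 × 3.33 = 1.13795
Highest is cycle (2) at 1.1380 (>1, arbitrage).

1.1380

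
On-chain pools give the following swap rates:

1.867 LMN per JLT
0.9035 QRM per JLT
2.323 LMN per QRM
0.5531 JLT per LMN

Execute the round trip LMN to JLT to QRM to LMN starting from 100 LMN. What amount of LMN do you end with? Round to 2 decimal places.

100 LMN × 0.5531 = 55.31 JLT
55.31 JLT × 0.9035 = 49.972585 QRM
49.972585 QRM × 2.323 = 116.086314955 LMN

116.09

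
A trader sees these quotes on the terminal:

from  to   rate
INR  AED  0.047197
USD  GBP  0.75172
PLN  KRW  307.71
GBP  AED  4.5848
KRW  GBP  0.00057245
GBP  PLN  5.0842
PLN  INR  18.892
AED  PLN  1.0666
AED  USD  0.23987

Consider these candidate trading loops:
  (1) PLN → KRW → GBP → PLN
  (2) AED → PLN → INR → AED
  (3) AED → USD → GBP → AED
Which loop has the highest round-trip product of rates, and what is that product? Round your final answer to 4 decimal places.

(1) 307.71 × 0.00057245 × 5.0842 = 0.89557
(2) 1.0666 × 18.892 × 0.047197 = 0.95103
(3) 0.23987 × 0.75172 × 4.5848 = 0.82671
Highest is cycle (2) at 0.9510 (≤1, no arbitrage).

0.9510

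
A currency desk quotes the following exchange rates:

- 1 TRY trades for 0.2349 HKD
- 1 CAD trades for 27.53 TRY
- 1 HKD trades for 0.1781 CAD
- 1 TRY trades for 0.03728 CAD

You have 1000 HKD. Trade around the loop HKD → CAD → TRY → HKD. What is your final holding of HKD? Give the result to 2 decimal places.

1151.74

1000 HKD × 0.1781 = 178.1 CAD
178.1 CAD × 27.53 = 4903.093 TRY
4903.093 TRY × 0.2349 = 1151.7365457 HKD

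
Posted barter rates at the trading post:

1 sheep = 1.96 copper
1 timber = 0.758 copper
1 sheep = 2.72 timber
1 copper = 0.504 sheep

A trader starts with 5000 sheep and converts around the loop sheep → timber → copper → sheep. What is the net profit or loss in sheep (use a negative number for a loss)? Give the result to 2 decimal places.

195.64

5000 sheep × 2.72 = 13600 timber
13600 timber × 0.758 = 10308.8 copper
10308.8 copper × 0.504 = 5195.6352 sheep
Net change: 5195.6352 − 5000 = 195.6352 sheep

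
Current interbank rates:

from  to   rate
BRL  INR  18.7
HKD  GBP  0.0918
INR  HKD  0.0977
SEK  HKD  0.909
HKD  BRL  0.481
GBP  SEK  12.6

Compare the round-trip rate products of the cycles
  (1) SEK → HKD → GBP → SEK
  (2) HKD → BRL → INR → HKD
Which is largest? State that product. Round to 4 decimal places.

(1) 0.909 × 0.0918 × 12.6 = 1.05142
(2) 0.481 × 18.7 × 0.0977 = 0.87878
Highest is cycle (1) at 1.0514 (>1, arbitrage).

1.0514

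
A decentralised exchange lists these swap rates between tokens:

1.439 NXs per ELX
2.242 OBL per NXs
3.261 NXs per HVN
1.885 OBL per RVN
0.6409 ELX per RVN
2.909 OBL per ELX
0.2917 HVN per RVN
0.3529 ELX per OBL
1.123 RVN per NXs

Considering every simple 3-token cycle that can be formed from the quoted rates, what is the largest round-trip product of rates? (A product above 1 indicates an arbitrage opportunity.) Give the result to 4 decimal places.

ELX→NXs→OBL→ELX: 1.439 × 2.242 × 0.3529 = 1.13854
NXs→RVN→HVN→NXs: 1.123 × 0.2917 × 3.261 = 1.06824
ELX→NXs→RVN→ELX: 1.439 × 1.123 × 0.6409 = 1.03569
Maximum is ELX→NXs→OBL→ELX at 1.1385; arbitrage exists.

1.1385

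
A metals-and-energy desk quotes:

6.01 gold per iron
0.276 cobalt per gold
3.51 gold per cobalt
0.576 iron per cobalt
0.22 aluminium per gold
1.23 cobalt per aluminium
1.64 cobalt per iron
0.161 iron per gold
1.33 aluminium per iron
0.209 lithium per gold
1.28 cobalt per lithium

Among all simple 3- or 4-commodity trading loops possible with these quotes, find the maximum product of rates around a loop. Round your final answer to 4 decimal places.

0.9554

cobalt→iron→gold→cobalt: 0.576 × 6.01 × 0.276 = 0.95545
aluminium→cobalt→gold→aluminium: 1.23 × 3.51 × 0.22 = 0.94981
aluminium→cobalt→iron→aluminium: 1.23 × 0.576 × 1.33 = 0.94228
lithium→cobalt→gold→lithium: 1.28 × 3.51 × 0.209 = 0.93900
aluminium→cobalt→iron→gold→aluminium: 1.23 × 0.576 × 6.01 × 0.22 = 0.93675
cobalt→gold→iron→cobalt: 3.51 × 0.161 × 1.64 = 0.92678
lithium→cobalt→iron→gold→lithium: 1.28 × 0.576 × 6.01 × 0.209 = 0.92609
aluminium→cobalt→gold→iron→aluminium: 1.23 × 3.51 × 0.161 × 1.33 = 0.92446
Maximum is cobalt→iron→gold→cobalt at 0.9554; no arbitrage — every cycle loses value.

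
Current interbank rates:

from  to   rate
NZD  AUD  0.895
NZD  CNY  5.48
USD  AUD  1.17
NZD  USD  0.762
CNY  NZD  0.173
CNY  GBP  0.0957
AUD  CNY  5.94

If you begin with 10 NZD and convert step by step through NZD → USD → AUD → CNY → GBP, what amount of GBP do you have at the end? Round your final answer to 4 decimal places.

10 NZD × 0.762 = 7.62 USD
7.62 USD × 1.17 = 8.9154 AUD
8.9154 AUD × 5.94 = 52.957476 CNY
52.957476 CNY × 0.0957 = 5.0680304532 GBP

5.0680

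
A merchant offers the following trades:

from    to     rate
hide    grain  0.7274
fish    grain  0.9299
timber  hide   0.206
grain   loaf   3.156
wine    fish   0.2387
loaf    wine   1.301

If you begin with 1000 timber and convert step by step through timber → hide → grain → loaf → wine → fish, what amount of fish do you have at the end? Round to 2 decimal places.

146.86

1000 timber × 0.206 = 206 hide
206 hide × 0.7274 = 149.8444 grain
149.8444 grain × 3.156 = 472.9089264 loaf
472.9089264 loaf × 1.301 = 615.2545132464 wine
615.2545132464 wine × 0.2387 = 146.86125231191568 fish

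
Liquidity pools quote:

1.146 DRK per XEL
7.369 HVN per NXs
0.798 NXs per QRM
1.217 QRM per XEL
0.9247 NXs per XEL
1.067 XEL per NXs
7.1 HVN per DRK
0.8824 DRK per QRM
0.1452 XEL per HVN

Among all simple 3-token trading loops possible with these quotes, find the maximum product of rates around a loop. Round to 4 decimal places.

1.1814

XEL→DRK→HVN→XEL: 1.146 × 7.1 × 0.1452 = 1.18143
XEL→QRM→NXs→XEL: 1.217 × 0.798 × 1.067 = 1.03623
XEL→NXs→HVN→XEL: 0.9247 × 7.369 × 0.1452 = 0.98941
Maximum is XEL→DRK→HVN→XEL at 1.1814; arbitrage exists.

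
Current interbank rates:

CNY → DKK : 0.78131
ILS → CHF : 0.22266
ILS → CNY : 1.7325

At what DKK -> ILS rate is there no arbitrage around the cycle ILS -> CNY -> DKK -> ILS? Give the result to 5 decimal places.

0.73876

Known legs of the cycle: 1.7325 × 0.78131 = 1.353619575
For no arbitrage the full-cycle product must be 1, so the missing rate is 1 / 1.353619575 ≈ 0.7387600.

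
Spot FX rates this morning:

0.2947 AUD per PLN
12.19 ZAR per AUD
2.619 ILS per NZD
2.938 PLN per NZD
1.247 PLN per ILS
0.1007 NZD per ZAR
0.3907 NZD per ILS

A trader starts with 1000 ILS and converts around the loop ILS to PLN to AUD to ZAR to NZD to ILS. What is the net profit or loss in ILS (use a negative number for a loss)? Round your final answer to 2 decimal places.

1000 ILS × 1.247 = 1247 PLN
1247 PLN × 0.2947 = 367.4909 AUD
367.4909 AUD × 12.19 = 4479.714071 ZAR
4479.714071 ZAR × 0.1007 = 451.1072069497 NZD
451.1072069497 NZD × 2.619 = 1181.4497750012643 ILS
Net change: 1181.4497750012643 − 1000 = 181.4497750012643 ILS

181.45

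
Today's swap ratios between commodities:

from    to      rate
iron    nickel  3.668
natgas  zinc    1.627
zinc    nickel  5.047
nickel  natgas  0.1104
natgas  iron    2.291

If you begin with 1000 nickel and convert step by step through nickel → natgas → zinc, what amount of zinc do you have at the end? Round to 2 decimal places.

1000 nickel × 0.1104 = 110.4 natgas
110.4 natgas × 1.627 = 179.6208 zinc

179.62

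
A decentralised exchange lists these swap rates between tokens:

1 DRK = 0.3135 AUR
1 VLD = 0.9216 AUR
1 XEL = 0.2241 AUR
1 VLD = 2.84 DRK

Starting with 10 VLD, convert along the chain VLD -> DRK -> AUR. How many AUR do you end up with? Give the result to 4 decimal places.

10 VLD × 2.84 = 28.4 DRK
28.4 DRK × 0.3135 = 8.9034 AUR

8.9034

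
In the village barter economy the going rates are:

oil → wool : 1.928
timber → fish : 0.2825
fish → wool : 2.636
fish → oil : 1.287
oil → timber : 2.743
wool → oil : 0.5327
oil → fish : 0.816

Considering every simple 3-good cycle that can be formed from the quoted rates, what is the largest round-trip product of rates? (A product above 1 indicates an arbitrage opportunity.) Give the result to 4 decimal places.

oil→fish→wool→oil: 0.816 × 2.636 × 0.5327 = 1.14582
oil→timber→fish→oil: 2.743 × 0.2825 × 1.287 = 0.99729
Maximum is oil→fish→wool→oil at 1.1458; arbitrage exists.

1.1458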